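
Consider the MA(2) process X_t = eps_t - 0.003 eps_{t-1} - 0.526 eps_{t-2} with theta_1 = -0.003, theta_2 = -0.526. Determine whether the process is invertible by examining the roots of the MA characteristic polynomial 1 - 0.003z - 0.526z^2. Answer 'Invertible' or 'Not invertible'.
\text{Invertible}

The MA(q) characteristic polynomial is P(z) = 1 - 0.003z - 0.526z^2.
Invertibility requires all roots to lie outside the unit circle, i.e. |z| > 1 for every root.
Set 1 + (-0.003) z + (-0.526) z^2 = 0, i.e. a z^2 + b z + c = 0 with a = -0.526, b = -0.003, c = 1.
Discriminant D = b^2 - 4ac = (-0.003)^2 - 4*(-0.526)*1 = 0.000009 - (-2.104) = 2.104009.
D >= 0, so the roots are real: z = (-b +/- sqrt(D)) / (2a) = (0.003 +/- 1.45052) / (-1.052).
  z_1 = (0.003 + 1.45052) / (-1.052) = -1.3817,   |z_1| = 1.3817.
  z_2 = (0.003 - 1.45052) / (-1.052) = 1.376,   |z_2| = 1.376.
Moduli of all roots: 1.3817, 1.3760.
All moduli strictly greater than 1? Yes.
Verdict: Invertible.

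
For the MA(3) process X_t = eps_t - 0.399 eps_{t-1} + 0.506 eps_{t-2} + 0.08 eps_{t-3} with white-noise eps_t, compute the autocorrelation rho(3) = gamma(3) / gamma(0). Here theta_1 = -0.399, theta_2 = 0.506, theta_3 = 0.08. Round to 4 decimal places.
\rho(3) = 0.0563

For an MA(q) process with theta_0 = 1, the autocovariance is
  gamma(k) = sigma^2 * sum_{i=0..q-k} theta_i * theta_{i+k},
and rho(k) = gamma(k) / gamma(0). Sigma^2 cancels.
  numerator   = (1)*(0.08) = 0.08.
  denominator = (1)^2 + (-0.399)^2 + (0.506)^2 + (0.08)^2 = 1.421637.
  rho(3) = 0.08 / 1.421637 = 0.0563.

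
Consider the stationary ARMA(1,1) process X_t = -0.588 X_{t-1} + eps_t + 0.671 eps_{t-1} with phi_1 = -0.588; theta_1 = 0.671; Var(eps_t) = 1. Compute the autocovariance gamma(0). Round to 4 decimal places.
\gamma(0) = 1.0105

Multiply the model equation by X_{t-k} and take expectations. With theta_0 = psi_0 = 1 and psi_j the MA(infinity) weights, this gives
  gamma(k) - sum_i phi_i gamma(k-i) = c_k,
  c_k = sigma^2 * sum_{j=k..q} theta_j psi_{j-k}   (c_k = 0 for k > q),
using gamma(-m) = gamma(m).
psi-weights needed (psi_j = theta_j + sum_i phi_i psi_{j-i}):
  psi_1 = theta_1 + phi_1 = 0.671 + (-0.588) = 0.083
Right-hand sides:
  c_0 = sigma^2 (1 + theta_1 psi_1) = 1 * (1 + (0.671)(0.083)) = 1 * 1.055693 = 1.055693
  c_1 = sigma^2 theta_1 = 1 * (0.671) = 0.671
  c_2 = 0
Equations for k = 0 and k = 1 (AR order 1):
  gamma(0) = phi_1 gamma(1) + c_0
  gamma(1) = phi_1 gamma(0) + c_1
Substituting the second into the first: gamma(0) (1 - phi_1^2) = c_0 + phi_1 c_1, so
  gamma(0) = (c_0 + phi_1 c_1) / (1 - phi_1^2) = (1.055693 + (-0.588)(0.671)) / (1 - (-0.588)^2) = 0.661145 / 0.654256 = 1.01053.
Therefore gamma(0) = 1.0105 (to 4 decimal places).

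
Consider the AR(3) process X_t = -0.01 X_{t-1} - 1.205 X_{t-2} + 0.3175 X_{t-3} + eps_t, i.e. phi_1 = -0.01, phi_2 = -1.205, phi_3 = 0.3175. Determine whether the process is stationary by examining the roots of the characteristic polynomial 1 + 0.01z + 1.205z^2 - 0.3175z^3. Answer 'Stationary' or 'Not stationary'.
\text{Not stationary}

The AR(p) characteristic polynomial is P(z) = 1 + 0.01z + 1.205z^2 - 0.3175z^3.
Stationarity requires all roots to lie outside the unit circle, i.e. |z| > 1 for every root.
Degree 3: look for a simple real root z0 first, then factor out (1 - z/z0) and solve the remaining quadratic.
Testing z0 = 4: P(4) = 1 + (0.01)(4) + (1.205)(4)^2 + (-0.3175)(4)^3
  = 1 + (0.04) + (19.28) + (-20.32) = 0.  So z_0 = 4 is a root, |z_0| = 4.
Divide out the factor (1 - 0.25 z) = (1 - z/z0) (since 1/z0 = 0.25):
  P(z) = (1 - 0.25 z)(1 + (0.26) z + (1.27) z^2)
  [check: z-coef 0.26 - (0.25) = 0.01; z^2-coef 1.27 - (0.25)(0.26) = 1.205; z^3-coef -(0.25)(1.27) = -0.3175.]
Remaining roots from the quadratic factor 1 + (0.26) z + (1.27) z^2:
  Set 1 + (0.26) z + (1.27) z^2 = 0, i.e. a z^2 + b z + c = 0 with a = 1.27, b = 0.26, c = 1.
  Discriminant D = b^2 - 4ac = (0.26)^2 - 4*(1.27)*1 = 0.0676 - (5.08) = -5.0124.
  D < 0, so the roots are the complex-conjugate pair z = (-b +/- i sqrt(-D)) / (2a) = -0.1024 +/- 0.8814i.
  For a conjugate pair |z|^2 = z * conj(z) = (product of roots) = c/a = 1/(1.27) = 0.787402, so |z| = sqrt(0.787402) = 0.8874 for both roots.
Moduli of all roots: 4.0000, 0.8874, 0.8874.
All moduli strictly greater than 1? No.
Verdict: Not stationary.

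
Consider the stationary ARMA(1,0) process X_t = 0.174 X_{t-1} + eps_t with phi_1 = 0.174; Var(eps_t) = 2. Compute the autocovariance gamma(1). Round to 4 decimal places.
\gamma(1) = 0.3589

Multiply the model equation by X_{t-k} and take expectations. With theta_0 = psi_0 = 1 and psi_j the MA(infinity) weights, this gives
  gamma(k) - sum_i phi_i gamma(k-i) = c_k,
  c_k = sigma^2 * sum_{j=k..q} theta_j psi_{j-k}   (c_k = 0 for k > q),
using gamma(-m) = gamma(m).
Pure AR (q = 0): c_0 = sigma^2 = 2, c_k = 0 for k >= 1.
Equations for k = 0 and k = 1 (AR order 1):
  gamma(0) = phi_1 gamma(1) + c_0
  gamma(1) = phi_1 gamma(0) + c_1
Substituting the second into the first: gamma(0) (1 - phi_1^2) = c_0 + phi_1 c_1, so
  gamma(0) = c_0 / (1 - phi_1^2) = 2 / (1 - (0.174)^2) = 2 / 0.969724 = 2.062443.
  gamma(1) = phi_1 gamma(0) = (0.174)(2.062443) = 0.358865.
Therefore gamma(1) = 0.3589 (to 4 decimal places).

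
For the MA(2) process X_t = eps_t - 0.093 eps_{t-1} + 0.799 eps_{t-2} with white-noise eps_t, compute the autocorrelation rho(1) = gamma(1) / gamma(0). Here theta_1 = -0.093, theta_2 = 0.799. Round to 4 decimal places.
\rho(1) = -0.1016

For an MA(q) process with theta_0 = 1, the autocovariance is
  gamma(k) = sigma^2 * sum_{i=0..q-k} theta_i * theta_{i+k},
and rho(k) = gamma(k) / gamma(0). Sigma^2 cancels.
  numerator   = (1)*(-0.093) + (-0.093)*(0.799) = -0.167307.
  denominator = (1)^2 + (-0.093)^2 + (0.799)^2 = 1.64705.
  rho(1) = -0.167307 / 1.64705 = -0.1016.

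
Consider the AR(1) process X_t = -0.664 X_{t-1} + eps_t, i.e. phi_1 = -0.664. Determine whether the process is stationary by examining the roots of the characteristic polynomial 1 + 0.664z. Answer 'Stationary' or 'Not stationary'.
\text{Stationary}

The AR(p) characteristic polynomial is P(z) = 1 + 0.664z.
Stationarity requires all roots to lie outside the unit circle, i.e. |z| > 1 for every root.
This is linear in z: 1 + (0.664) z = 0  =>  z = -1/(0.664) = -1.506024,  |z| = 1.506024.
Moduli of all roots: 1.5060.
All moduli strictly greater than 1? Yes.
Verdict: Stationary.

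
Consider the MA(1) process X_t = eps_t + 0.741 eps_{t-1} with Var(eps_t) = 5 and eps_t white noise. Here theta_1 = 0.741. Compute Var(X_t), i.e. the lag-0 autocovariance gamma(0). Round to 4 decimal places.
\gamma(0) = 7.7454

For an MA(q) process X_t = eps_t + sum_i theta_i eps_{t-i} with
Var(eps_t) = sigma^2, the variance is
  gamma(0) = sigma^2 * (1 + sum_i theta_i^2).
  sum_i theta_i^2 = (0.741)^2 = 0.549081.
  gamma(0) = 5 * (1 + 0.549081) = 5 * 1.549081 = 7.745405, which rounds to 7.7454.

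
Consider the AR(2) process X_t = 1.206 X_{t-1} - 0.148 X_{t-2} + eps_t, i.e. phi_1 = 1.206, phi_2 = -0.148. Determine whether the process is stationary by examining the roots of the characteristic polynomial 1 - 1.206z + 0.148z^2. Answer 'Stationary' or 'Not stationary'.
\text{Not stationary}

The AR(p) characteristic polynomial is P(z) = 1 - 1.206z + 0.148z^2.
Stationarity requires all roots to lie outside the unit circle, i.e. |z| > 1 for every root.
Set 1 + (-1.206) z + (0.148) z^2 = 0, i.e. a z^2 + b z + c = 0 with a = 0.148, b = -1.206, c = 1.
Discriminant D = b^2 - 4ac = (-1.206)^2 - 4*(0.148)*1 = 1.454436 - (0.592) = 0.862436.
D >= 0, so the roots are real: z = (-b +/- sqrt(D)) / (2a) = (1.206 +/- 0.928674) / (0.296).
  z_1 = (1.206 + 0.928674) / (0.296) = 7.2117,   |z_1| = 7.2117.
  z_2 = (1.206 - 0.928674) / (0.296) = 0.9369,   |z_2| = 0.9369.
Moduli of all roots: 7.2117, 0.9369.
All moduli strictly greater than 1? No.
Verdict: Not stationary.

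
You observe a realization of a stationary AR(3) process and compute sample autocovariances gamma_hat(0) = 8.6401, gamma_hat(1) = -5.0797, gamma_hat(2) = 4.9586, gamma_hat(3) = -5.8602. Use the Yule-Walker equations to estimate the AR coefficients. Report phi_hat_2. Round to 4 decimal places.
\hat\phi_{2} = 0.1800

The Yule-Walker equations for an AR(p) process read, in matrix form,
  Gamma_p phi = r_p,   with   (Gamma_p)_{ij} = gamma(|i - j|),
                       (r_p)_i = gamma(i),   i,j = 1..p.
Substitute the sample gammas (Toeplitz matrix and right-hand side of size 3):
  Gamma_p = [[8.6401, -5.0797, 4.9586], [-5.0797, 8.6401, -5.0797], [4.9586, -5.0797, 8.6401]]
  r_p     = [-5.0797, 4.9586, -5.8602]
Written out (R1..R3):
  (R1) 8.6401 phi_1 - 5.0797 phi_2 + 4.9586 phi_3 = -5.0797
  (R2) -5.0797 phi_1 + 8.6401 phi_2 - 5.0797 phi_3 = 4.9586
  (R3) 4.9586 phi_1 - 5.0797 phi_2 + 8.6401 phi_3 = -5.8602
Gaussian elimination:
  R2 <- R2 - (-5.0797/8.6401) R1 = R2 - (-0.587921) R1:  5.653635 phi_2 - 2.164433 phi_3 = 1.972135
  R3 <- R3 - (4.9586/8.6401) R1 = R3 - (0.573905) R1:  -2.164433 phi_2 + 5.794333 phi_3 = -2.944933
  R3 <- R3 - (-2.164433/5.653635) R2 = R3 - (-0.382839) R2:  4.965703 phi_3 = -2.189922
Back-substitution:
  phi_hat_3 = -2.189922 / 4.965703 = -0.441009
  phi_hat_2 = (1.972135 - (-2.164433)(-0.441009)) / 5.653635 = 0.17999
  phi_hat_1 = (-5.0797 - (-5.0797)(0.17999) - (4.9586)(-0.441009)) / 8.6401 = -0.229004
So phi_hat = [-0.2290, 0.1800, -0.4410].
Therefore phi_hat_2 = 0.1800.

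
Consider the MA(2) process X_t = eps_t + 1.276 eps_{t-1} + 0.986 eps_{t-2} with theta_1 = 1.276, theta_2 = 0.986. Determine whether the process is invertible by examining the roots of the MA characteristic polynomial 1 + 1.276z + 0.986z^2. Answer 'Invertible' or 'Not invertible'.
\text{Invertible}

The MA(q) characteristic polynomial is P(z) = 1 + 1.276z + 0.986z^2.
Invertibility requires all roots to lie outside the unit circle, i.e. |z| > 1 for every root.
Set 1 + (1.276) z + (0.986) z^2 = 0, i.e. a z^2 + b z + c = 0 with a = 0.986, b = 1.276, c = 1.
Discriminant D = b^2 - 4ac = (1.276)^2 - 4*(0.986)*1 = 1.628176 - (3.944) = -2.315824.
D < 0, so the roots are the complex-conjugate pair z = (-b +/- i sqrt(-D)) / (2a) = -0.6471 +/- 0.7717i.
For a conjugate pair |z|^2 = z * conj(z) = (product of roots) = c/a = 1/(0.986) = 1.014199, so |z| = sqrt(1.014199) = 1.0071 for both roots.
Moduli of all roots: 1.0071, 1.0071.
All moduli strictly greater than 1? Yes.
Verdict: Invertible.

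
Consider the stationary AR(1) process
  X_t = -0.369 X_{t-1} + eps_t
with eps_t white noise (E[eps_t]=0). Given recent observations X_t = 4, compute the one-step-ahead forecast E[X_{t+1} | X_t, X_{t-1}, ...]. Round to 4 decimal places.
E[X_{t+1} \mid \mathcal F_t] = -1.4760

For an AR(p) model X_t = c + sum_i phi_i X_{t-i} + eps_t, the
one-step-ahead conditional mean is
  E[X_{t+1} | X_t, ...] = c + sum_i phi_i X_{t+1-i}.
Substitute known values:
  E[X_{t+1} | ...] = (-0.369) * (4)
                   = -1.4760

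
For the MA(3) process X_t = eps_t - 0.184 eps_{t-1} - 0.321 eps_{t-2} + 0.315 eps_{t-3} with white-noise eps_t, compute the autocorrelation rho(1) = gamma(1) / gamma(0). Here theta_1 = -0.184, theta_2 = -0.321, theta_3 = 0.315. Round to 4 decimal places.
\rho(1) = -0.1829

For an MA(q) process with theta_0 = 1, the autocovariance is
  gamma(k) = sigma^2 * sum_{i=0..q-k} theta_i * theta_{i+k},
and rho(k) = gamma(k) / gamma(0). Sigma^2 cancels.
  numerator   = (1)*(-0.184) + (-0.184)*(-0.321) + (-0.321)*(0.315) = -0.226051.
  denominator = (1)^2 + (-0.184)^2 + (-0.321)^2 + (0.315)^2 = 1.236122.
  rho(1) = -0.226051 / 1.236122 = -0.1829.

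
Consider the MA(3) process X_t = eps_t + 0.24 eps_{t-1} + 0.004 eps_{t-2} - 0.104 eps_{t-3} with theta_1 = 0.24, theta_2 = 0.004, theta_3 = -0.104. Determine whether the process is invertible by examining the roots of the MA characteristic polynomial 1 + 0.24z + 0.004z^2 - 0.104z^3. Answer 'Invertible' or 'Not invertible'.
\text{Invertible}

The MA(q) characteristic polynomial is P(z) = 1 + 0.24z + 0.004z^2 - 0.104z^3.
Invertibility requires all roots to lie outside the unit circle, i.e. |z| > 1 for every root.
Degree 3: look for a simple real root z0 first, then factor out (1 - z/z0) and solve the remaining quadratic.
Testing z0 = 2.5: P(2.5) = 1 + (0.24)(2.5) + (0.004)(2.5)^2 + (-0.104)(2.5)^3
  = 1 + (0.6) + (0.025) + (-1.625) = 0.  So z_0 = 2.5 is a root, |z_0| = 2.5.
Divide out the factor (1 - 0.4 z) = (1 - z/z0) (since 1/z0 = 0.4):
  P(z) = (1 - 0.4 z)(1 + (0.64) z + (0.26) z^2)
  [check: z-coef 0.64 - (0.4) = 0.24; z^2-coef 0.26 - (0.4)(0.64) = 0.004; z^3-coef -(0.4)(0.26) = -0.104.]
Remaining roots from the quadratic factor 1 + (0.64) z + (0.26) z^2:
  Set 1 + (0.64) z + (0.26) z^2 = 0, i.e. a z^2 + b z + c = 0 with a = 0.26, b = 0.64, c = 1.
  Discriminant D = b^2 - 4ac = (0.64)^2 - 4*(0.26)*1 = 0.4096 - (1.04) = -0.6304.
  D < 0, so the roots are the complex-conjugate pair z = (-b +/- i sqrt(-D)) / (2a) = -1.2308 +/- 1.5269i.
  For a conjugate pair |z|^2 = z * conj(z) = (product of roots) = c/a = 1/(0.26) = 3.846154, so |z| = sqrt(3.846154) = 1.9612 for both roots.
Moduli of all roots: 2.5000, 1.9612, 1.9612.
All moduli strictly greater than 1? Yes.
Verdict: Invertible.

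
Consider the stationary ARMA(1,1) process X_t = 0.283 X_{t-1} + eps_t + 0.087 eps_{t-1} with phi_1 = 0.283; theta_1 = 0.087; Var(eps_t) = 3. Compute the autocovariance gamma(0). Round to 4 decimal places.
\gamma(0) = 3.4465

Multiply the model equation by X_{t-k} and take expectations. With theta_0 = psi_0 = 1 and psi_j the MA(infinity) weights, this gives
  gamma(k) - sum_i phi_i gamma(k-i) = c_k,
  c_k = sigma^2 * sum_{j=k..q} theta_j psi_{j-k}   (c_k = 0 for k > q),
using gamma(-m) = gamma(m).
psi-weights needed (psi_j = theta_j + sum_i phi_i psi_{j-i}):
  psi_1 = theta_1 + phi_1 = 0.087 + (0.283) = 0.37
Right-hand sides:
  c_0 = sigma^2 (1 + theta_1 psi_1) = 3 * (1 + (0.087)(0.37)) = 3 * 1.03219 = 3.09657
  c_1 = sigma^2 theta_1 = 3 * (0.087) = 0.261
  c_2 = 0
Equations for k = 0 and k = 1 (AR order 1):
  gamma(0) = phi_1 gamma(1) + c_0
  gamma(1) = phi_1 gamma(0) + c_1
Substituting the second into the first: gamma(0) (1 - phi_1^2) = c_0 + phi_1 c_1, so
  gamma(0) = (c_0 + phi_1 c_1) / (1 - phi_1^2) = (3.09657 + (0.283)(0.261)) / (1 - (0.283)^2) = 3.170433 / 0.919911 = 3.446456.
Therefore gamma(0) = 3.4465 (to 4 decimal places).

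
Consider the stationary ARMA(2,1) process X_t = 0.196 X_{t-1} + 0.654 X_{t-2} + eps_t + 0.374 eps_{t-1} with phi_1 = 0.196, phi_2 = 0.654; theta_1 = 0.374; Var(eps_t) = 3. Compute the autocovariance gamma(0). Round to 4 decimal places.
\gamma(0) = 12.0697

Multiply the model equation by X_{t-k} and take expectations. With theta_0 = psi_0 = 1 and psi_j the MA(infinity) weights, this gives
  gamma(k) - sum_i phi_i gamma(k-i) = c_k,
  c_k = sigma^2 * sum_{j=k..q} theta_j psi_{j-k}   (c_k = 0 for k > q),
using gamma(-m) = gamma(m).
psi-weights needed (psi_j = theta_j + sum_i phi_i psi_{j-i}):
  psi_1 = theta_1 + phi_1 = 0.374 + (0.196) = 0.57
Right-hand sides:
  c_0 = sigma^2 (1 + theta_1 psi_1) = 3 * (1 + (0.374)(0.57)) = 3 * 1.21318 = 3.63954
  c_1 = sigma^2 theta_1 = 3 * (0.374) = 1.122
  c_2 = 0
Equations for k = 0, 1, 2 (AR order 2, c_2 = 0):
  (E0) gamma(0) = phi_1 gamma(1) + phi_2 gamma(2) + c_0
  (E1) gamma(1) = phi_1 gamma(0) + phi_2 gamma(1) + c_1
  (E2) gamma(2) = phi_1 gamma(1) + phi_2 gamma(0)
From (E1): gamma(1) = A gamma(0) + B with
  A = phi_1 / (1 - phi_2) = 0.196 / 0.346 = 0.566474,   B = c_1 / (1 - phi_2) = 1.122 / 0.346 = 3.242775.
Insert (E2) into (E0): gamma(0) (1 - phi_2^2) = phi_1 (1 + phi_2) gamma(1) + c_0.
  phi_1 (1 + phi_2) = (0.196)(1.654) = 0.324184,   1 - phi_2^2 = 0.572284.
Replace gamma(1) by A gamma(0) + B and collect gamma(0):
  gamma(0) [0.572284 - (0.324184)(0.566474)] = (0.324184)(3.242775) + 3.63954
  gamma(0) * 0.388642 = 4.690796
  gamma(0) = 4.690796 / 0.388642 = 12.069702.
Therefore gamma(0) = 12.0697 (to 4 decimal places).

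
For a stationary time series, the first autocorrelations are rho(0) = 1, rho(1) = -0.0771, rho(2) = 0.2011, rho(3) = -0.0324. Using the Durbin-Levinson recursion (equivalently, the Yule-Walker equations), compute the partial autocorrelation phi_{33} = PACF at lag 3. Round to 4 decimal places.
\phi_{33} = -0.0050

The PACF at lag k is phi_{kk}, the last component of the solution
to the Yule-Walker system G_k phi = r_k where
  (G_k)_{ij} = rho(|i - j|), (r_k)_i = rho(i), i,j = 1..k.
Equivalently, Durbin-Levinson gives phi_{kk} iteratively:
  phi_{11} = rho(1)
  phi_{kk} = [rho(k) - sum_{j=1..k-1} phi_{k-1,j} rho(k-j)]
            / [1 - sum_{j=1..k-1} phi_{k-1,j} rho(j)],
  phi_{k,j} = phi_{k-1,j} - phi_{kk} phi_{k-1,k-j},  j = 1..k-1.
Step k = 1:
  phi_11 = rho(1) = -0.0771.
Step k = 2:
  phi_22 = [rho(2) - phi_11 rho(1)] / [1 - phi_11 rho(1)] = [0.2011 - (-0.0771)(-0.0771)] / [1 - (-0.0771)(-0.0771)]
         = 0.19515559 / 0.99405559 = 0.196323.
  Update: phi_21 = phi_11 - phi_22 phi_11 = -0.0771 - (0.196323)(-0.0771) = -0.061964.
Step k = 3:
  phi_33 = [rho(3) - phi_21 rho(2) - phi_22 rho(1)] / [1 - phi_21 rho(1) - phi_22 rho(2)]
    numerator   = -0.0324 - (-0.061964)(0.2011) - (0.196323)(-0.0771) = -0.00480266
    denominator = 1 - (-0.061964)(-0.0771) - (0.196323)(0.2011) = 0.95574213
  phi_33 = -0.00480266 / 0.95574213 = -0.005.
Therefore phi_{33} = -0.0050.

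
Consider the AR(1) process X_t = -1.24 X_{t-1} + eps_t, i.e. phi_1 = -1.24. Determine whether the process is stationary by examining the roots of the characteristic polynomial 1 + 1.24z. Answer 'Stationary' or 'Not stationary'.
\text{Not stationary}

The AR(p) characteristic polynomial is P(z) = 1 + 1.24z.
Stationarity requires all roots to lie outside the unit circle, i.e. |z| > 1 for every root.
This is linear in z: 1 + (1.24) z = 0  =>  z = -1/(1.24) = -0.806452,  |z| = 0.806452.
Moduli of all roots: 0.8065.
All moduli strictly greater than 1? No.
Verdict: Not stationary.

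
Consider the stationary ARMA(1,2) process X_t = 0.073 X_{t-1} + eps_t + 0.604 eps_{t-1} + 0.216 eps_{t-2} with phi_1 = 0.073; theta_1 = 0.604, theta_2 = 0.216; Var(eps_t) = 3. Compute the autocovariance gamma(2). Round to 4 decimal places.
\gamma(2) = 0.8367

Multiply the model equation by X_{t-k} and take expectations. With theta_0 = psi_0 = 1 and psi_j the MA(infinity) weights, this gives
  gamma(k) - sum_i phi_i gamma(k-i) = c_k,
  c_k = sigma^2 * sum_{j=k..q} theta_j psi_{j-k}   (c_k = 0 for k > q),
using gamma(-m) = gamma(m).
psi-weights needed (psi_j = theta_j + sum_i phi_i psi_{j-i}):
  psi_1 = theta_1 + phi_1 = 0.604 + (0.073) = 0.677
  psi_2 = theta_2 + phi_1 psi_1 = 0.216 + (0.073)(0.677) = 0.265421
Right-hand sides:
  c_0 = sigma^2 (1 + theta_1 psi_1 + theta_2 psi_2) = 3 * (1 + (0.604)(0.677) + (0.216)(0.265421)) = 3 * 1.466239 = 4.398717
  c_1 = sigma^2 (theta_1 + theta_2 psi_1) = 3 * (0.604 + (0.216)(0.677)) = 2.250696
  c_2 = sigma^2 theta_2 = 3 * (0.216) = 0.648
Equations for k = 0 and k = 1 (AR order 1):
  gamma(0) = phi_1 gamma(1) + c_0
  gamma(1) = phi_1 gamma(0) + c_1
Substituting the second into the first: gamma(0) (1 - phi_1^2) = c_0 + phi_1 c_1, so
  gamma(0) = (c_0 + phi_1 c_1) / (1 - phi_1^2) = (4.398717 + (0.073)(2.250696)) / (1 - (0.073)^2) = 4.563018 / 0.994671 = 4.587464.
  gamma(1) = phi_1 gamma(0) + c_1 = (0.073)(4.587464) + (2.250696) = 2.585581.
For k = 2: gamma(2) = phi_1 gamma(1) + c_2
  = (0.073)(2.585581) + (0.648) = 0.836747.
Therefore gamma(2) = 0.8367 (to 4 decimal places).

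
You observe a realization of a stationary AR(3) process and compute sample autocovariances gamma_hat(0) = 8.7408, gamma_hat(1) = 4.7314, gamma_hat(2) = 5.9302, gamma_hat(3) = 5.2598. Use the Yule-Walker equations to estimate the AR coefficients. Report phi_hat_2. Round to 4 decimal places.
\hat\phi_{2} = 0.4760

The Yule-Walker equations for an AR(p) process read, in matrix form,
  Gamma_p phi = r_p,   with   (Gamma_p)_{ij} = gamma(|i - j|),
                       (r_p)_i = gamma(i),   i,j = 1..p.
Substitute the sample gammas (Toeplitz matrix and right-hand side of size 3):
  Gamma_p = [[8.7408, 4.7314, 5.9302], [4.7314, 8.7408, 4.7314], [5.9302, 4.7314, 8.7408]]
  r_p     = [4.7314, 5.9302, 5.2598]
Written out (R1..R3):
  (R1) 8.7408 phi_1 + 4.7314 phi_2 + 5.9302 phi_3 = 4.7314
  (R2) 4.7314 phi_1 + 8.7408 phi_2 + 4.7314 phi_3 = 5.9302
  (R3) 5.9302 phi_1 + 4.7314 phi_2 + 8.7408 phi_3 = 5.2598
Gaussian elimination:
  R2 <- R2 - (4.7314/8.7408) R1 = R2 - (0.541301) R1:  6.17969 phi_2 + 1.521379 phi_3 = 3.36909
  R3 <- R3 - (5.9302/8.7408) R1 = R3 - (0.67845) R1:  1.521379 phi_2 + 4.717453 phi_3 = 2.049779
  R3 <- R3 - (1.521379/6.17969) R2 = R3 - (0.24619) R2:  4.342904 phi_3 = 1.220342
Back-substitution:
  phi_hat_3 = 1.220342 / 4.342904 = 0.280997
  phi_hat_2 = (3.36909 - (1.521379)(0.280997)) / 6.17969 = 0.476009
  phi_hat_1 = (4.7314 - (4.7314)(0.476009) - (5.9302)(0.280997)) / 8.7408 = 0.092994
So phi_hat = [0.0930, 0.4760, 0.2810].
Therefore phi_hat_2 = 0.4760.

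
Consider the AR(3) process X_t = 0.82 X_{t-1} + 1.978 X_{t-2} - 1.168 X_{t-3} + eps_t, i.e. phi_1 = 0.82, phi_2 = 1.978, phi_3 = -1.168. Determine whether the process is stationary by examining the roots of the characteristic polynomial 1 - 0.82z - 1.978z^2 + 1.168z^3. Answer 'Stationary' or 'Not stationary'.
\text{Not stationary}

The AR(p) characteristic polynomial is P(z) = 1 - 0.82z - 1.978z^2 + 1.168z^3.
Stationarity requires all roots to lie outside the unit circle, i.e. |z| > 1 for every root.
Degree 3: look for a simple real root z0 first, then factor out (1 - z/z0) and solve the remaining quadratic.
Testing z0 = 0.625: P(0.625) = 1 + (-0.82)(0.625) + (-1.978)(0.625)^2 + (1.168)(0.625)^3
  = 1 + (-0.5125) + (-0.772656) + (0.285156) = 0.  So z_0 = 0.625 is a root, |z_0| = 0.625.
Divide out the factor (1 - 1.6 z) = (1 - z/z0) (since 1/z0 = 1.6):
  P(z) = (1 - 1.6 z)(1 + (0.78) z + (-0.73) z^2)
  [check: z-coef 0.78 - (1.6) = -0.82; z^2-coef -0.73 - (1.6)(0.78) = -1.978; z^3-coef -(1.6)(-0.73) = 1.168.]
Remaining roots from the quadratic factor 1 + (0.78) z + (-0.73) z^2:
  Set 1 + (0.78) z + (-0.73) z^2 = 0, i.e. a z^2 + b z + c = 0 with a = -0.73, b = 0.78, c = 1.
  Discriminant D = b^2 - 4ac = (0.78)^2 - 4*(-0.73)*1 = 0.6084 - (-2.92) = 3.5284.
  D >= 0, so the roots are real: z = (-b +/- sqrt(D)) / (2a) = (-0.78 +/- 1.878404) / (-1.46).
    z_1 = (-0.78 + 1.878404) / (-1.46) = -0.7523,   |z_1| = 0.7523.
    z_2 = (-0.78 - 1.878404) / (-1.46) = 1.8208,   |z_2| = 1.8208.
Moduli of all roots: 0.6250, 0.7523, 1.8208.
All moduli strictly greater than 1? No.
Verdict: Not stationary.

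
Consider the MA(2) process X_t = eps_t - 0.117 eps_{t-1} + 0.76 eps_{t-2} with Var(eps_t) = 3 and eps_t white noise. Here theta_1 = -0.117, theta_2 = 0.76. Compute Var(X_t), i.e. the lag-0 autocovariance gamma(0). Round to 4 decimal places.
\gamma(0) = 4.7739

For an MA(q) process X_t = eps_t + sum_i theta_i eps_{t-i} with
Var(eps_t) = sigma^2, the variance is
  gamma(0) = sigma^2 * (1 + sum_i theta_i^2).
  sum_i theta_i^2 = (-0.117)^2 + (0.76)^2 = 0.013689 + 0.5776 = 0.591289.
  gamma(0) = 3 * (1 + 0.591289) = 3 * 1.591289 = 4.773867, which rounds to 4.7739.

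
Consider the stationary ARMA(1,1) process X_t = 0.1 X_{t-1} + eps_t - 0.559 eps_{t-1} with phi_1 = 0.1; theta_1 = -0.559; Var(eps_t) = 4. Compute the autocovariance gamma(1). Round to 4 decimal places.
\gamma(1) = -1.7509

Multiply the model equation by X_{t-k} and take expectations. With theta_0 = psi_0 = 1 and psi_j the MA(infinity) weights, this gives
  gamma(k) - sum_i phi_i gamma(k-i) = c_k,
  c_k = sigma^2 * sum_{j=k..q} theta_j psi_{j-k}   (c_k = 0 for k > q),
using gamma(-m) = gamma(m).
psi-weights needed (psi_j = theta_j + sum_i phi_i psi_{j-i}):
  psi_1 = theta_1 + phi_1 = -0.559 + (0.1) = -0.459
Right-hand sides:
  c_0 = sigma^2 (1 + theta_1 psi_1) = 4 * (1 + (-0.559)(-0.459)) = 4 * 1.256581 = 5.026324
  c_1 = sigma^2 theta_1 = 4 * (-0.559) = -2.236
  c_2 = 0
Equations for k = 0 and k = 1 (AR order 1):
  gamma(0) = phi_1 gamma(1) + c_0
  gamma(1) = phi_1 gamma(0) + c_1
Substituting the second into the first: gamma(0) (1 - phi_1^2) = c_0 + phi_1 c_1, so
  gamma(0) = (c_0 + phi_1 c_1) / (1 - phi_1^2) = (5.026324 + (0.1)(-2.236)) / (1 - (0.1)^2) = 4.802724 / 0.99 = 4.851236.
  gamma(1) = phi_1 gamma(0) + c_1 = (0.1)(4.851236) + (-2.236) = -1.750876.
Therefore gamma(1) = -1.7509 (to 4 decimal places).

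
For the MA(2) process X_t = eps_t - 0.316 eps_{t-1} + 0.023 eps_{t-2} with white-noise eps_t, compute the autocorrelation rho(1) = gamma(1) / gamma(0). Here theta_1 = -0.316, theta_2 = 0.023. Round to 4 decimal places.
\rho(1) = -0.2938

For an MA(q) process with theta_0 = 1, the autocovariance is
  gamma(k) = sigma^2 * sum_{i=0..q-k} theta_i * theta_{i+k},
and rho(k) = gamma(k) / gamma(0). Sigma^2 cancels.
  numerator   = (1)*(-0.316) + (-0.316)*(0.023) = -0.323268.
  denominator = (1)^2 + (-0.316)^2 + (0.023)^2 = 1.100385.
  rho(1) = -0.323268 / 1.100385 = -0.2938.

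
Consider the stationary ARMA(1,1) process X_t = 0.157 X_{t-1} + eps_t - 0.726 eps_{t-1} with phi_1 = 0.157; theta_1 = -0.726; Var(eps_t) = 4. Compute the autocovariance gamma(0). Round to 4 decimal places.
\gamma(0) = 5.3278

Multiply the model equation by X_{t-k} and take expectations. With theta_0 = psi_0 = 1 and psi_j the MA(infinity) weights, this gives
  gamma(k) - sum_i phi_i gamma(k-i) = c_k,
  c_k = sigma^2 * sum_{j=k..q} theta_j psi_{j-k}   (c_k = 0 for k > q),
using gamma(-m) = gamma(m).
psi-weights needed (psi_j = theta_j + sum_i phi_i psi_{j-i}):
  psi_1 = theta_1 + phi_1 = -0.726 + (0.157) = -0.569
Right-hand sides:
  c_0 = sigma^2 (1 + theta_1 psi_1) = 4 * (1 + (-0.726)(-0.569)) = 4 * 1.413094 = 5.652376
  c_1 = sigma^2 theta_1 = 4 * (-0.726) = -2.904
  c_2 = 0
Equations for k = 0 and k = 1 (AR order 1):
  gamma(0) = phi_1 gamma(1) + c_0
  gamma(1) = phi_1 gamma(0) + c_1
Substituting the second into the first: gamma(0) (1 - phi_1^2) = c_0 + phi_1 c_1, so
  gamma(0) = (c_0 + phi_1 c_1) / (1 - phi_1^2) = (5.652376 + (0.157)(-2.904)) / (1 - (0.157)^2) = 5.196448 / 0.975351 = 5.327772.
Therefore gamma(0) = 5.3278 (to 4 decimal places).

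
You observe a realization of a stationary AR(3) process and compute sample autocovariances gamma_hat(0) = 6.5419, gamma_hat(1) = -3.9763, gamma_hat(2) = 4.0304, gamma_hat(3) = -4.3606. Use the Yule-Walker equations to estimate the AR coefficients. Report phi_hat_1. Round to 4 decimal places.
\hat\phi_{1} = -0.2230

The Yule-Walker equations for an AR(p) process read, in matrix form,
  Gamma_p phi = r_p,   with   (Gamma_p)_{ij} = gamma(|i - j|),
                       (r_p)_i = gamma(i),   i,j = 1..p.
Substitute the sample gammas (Toeplitz matrix and right-hand side of size 3):
  Gamma_p = [[6.5419, -3.9763, 4.0304], [-3.9763, 6.5419, -3.9763], [4.0304, -3.9763, 6.5419]]
  r_p     = [-3.9763, 4.0304, -4.3606]
Written out (R1..R3):
  (R1) 6.5419 phi_1 - 3.9763 phi_2 + 4.0304 phi_3 = -3.9763
  (R2) -3.9763 phi_1 + 6.5419 phi_2 - 3.9763 phi_3 = 4.0304
  (R3) 4.0304 phi_1 - 3.9763 phi_2 + 6.5419 phi_3 = -4.3606
Gaussian elimination:
  R2 <- R2 - (-3.9763/6.5419) R1 = R2 - (-0.60782) R1:  4.125024 phi_2 - 1.526541 phi_3 = 1.613524
  R3 <- R3 - (4.0304/6.5419) R1 = R3 - (0.61609) R1:  -1.526541 phi_2 + 4.05881 phi_3 = -1.910841
  R3 <- R3 - (-1.526541/4.125024) R2 = R3 - (-0.370068) R2:  3.493886 phi_3 = -1.313727
Back-substitution:
  phi_hat_3 = -1.313727 / 3.493886 = -0.376007
  phi_hat_2 = (1.613524 - (-1.526541)(-0.376007)) / 4.125024 = 0.252007
  phi_hat_1 = (-3.9763 - (-3.9763)(0.252007) - (4.0304)(-0.376007)) / 6.5419 = -0.222991
So phi_hat = [-0.2230, 0.2520, -0.3760].
Therefore phi_hat_1 = -0.2230.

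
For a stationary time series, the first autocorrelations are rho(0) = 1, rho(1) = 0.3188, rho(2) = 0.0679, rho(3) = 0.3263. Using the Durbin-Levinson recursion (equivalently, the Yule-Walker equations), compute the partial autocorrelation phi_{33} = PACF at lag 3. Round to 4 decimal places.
\phi_{33} = 0.3520

The PACF at lag k is phi_{kk}, the last component of the solution
to the Yule-Walker system G_k phi = r_k where
  (G_k)_{ij} = rho(|i - j|), (r_k)_i = rho(i), i,j = 1..k.
Equivalently, Durbin-Levinson gives phi_{kk} iteratively:
  phi_{11} = rho(1)
  phi_{kk} = [rho(k) - sum_{j=1..k-1} phi_{k-1,j} rho(k-j)]
            / [1 - sum_{j=1..k-1} phi_{k-1,j} rho(j)],
  phi_{k,j} = phi_{k-1,j} - phi_{kk} phi_{k-1,k-j},  j = 1..k-1.
Step k = 1:
  phi_11 = rho(1) = 0.3188.
Step k = 2:
  phi_22 = [rho(2) - phi_11 rho(1)] / [1 - phi_11 rho(1)] = [0.0679 - (0.3188)(0.3188)] / [1 - (0.3188)(0.3188)]
         = -0.03373344 / 0.89836656 = -0.03755.
  Update: phi_21 = phi_11 - phi_22 phi_11 = 0.3188 - (-0.03755)(0.3188) = 0.330771.
Step k = 3:
  phi_33 = [rho(3) - phi_21 rho(2) - phi_22 rho(1)] / [1 - phi_21 rho(1) - phi_22 rho(2)]
    numerator   = 0.3263 - (0.330771)(0.0679) - (-0.03755)(0.3188) = 0.31581152
    denominator = 1 - (0.330771)(0.3188) - (-0.03755)(0.0679) = 0.89709988
  phi_33 = 0.31581152 / 0.89709988 = 0.352.
Therefore phi_{33} = 0.3520.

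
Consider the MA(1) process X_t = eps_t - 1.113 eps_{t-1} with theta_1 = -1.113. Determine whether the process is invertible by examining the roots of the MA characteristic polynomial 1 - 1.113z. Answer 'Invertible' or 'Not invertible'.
\text{Not invertible}

The MA(q) characteristic polynomial is P(z) = 1 - 1.113z.
Invertibility requires all roots to lie outside the unit circle, i.e. |z| > 1 for every root.
This is linear in z: 1 + (-1.113) z = 0  =>  z = -1/(-1.113) = 0.898473,  |z| = 0.898473.
Moduli of all roots: 0.8985.
All moduli strictly greater than 1? No.
Verdict: Not invertible.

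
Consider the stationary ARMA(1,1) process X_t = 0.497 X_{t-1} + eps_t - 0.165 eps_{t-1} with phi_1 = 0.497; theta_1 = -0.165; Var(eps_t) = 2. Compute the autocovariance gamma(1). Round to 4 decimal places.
\gamma(1) = 0.8095

Multiply the model equation by X_{t-k} and take expectations. With theta_0 = psi_0 = 1 and psi_j the MA(infinity) weights, this gives
  gamma(k) - sum_i phi_i gamma(k-i) = c_k,
  c_k = sigma^2 * sum_{j=k..q} theta_j psi_{j-k}   (c_k = 0 for k > q),
using gamma(-m) = gamma(m).
psi-weights needed (psi_j = theta_j + sum_i phi_i psi_{j-i}):
  psi_1 = theta_1 + phi_1 = -0.165 + (0.497) = 0.332
Right-hand sides:
  c_0 = sigma^2 (1 + theta_1 psi_1) = 2 * (1 + (-0.165)(0.332)) = 2 * 0.94522 = 1.89044
  c_1 = sigma^2 theta_1 = 2 * (-0.165) = -0.33
  c_2 = 0
Equations for k = 0 and k = 1 (AR order 1):
  gamma(0) = phi_1 gamma(1) + c_0
  gamma(1) = phi_1 gamma(0) + c_1
Substituting the second into the first: gamma(0) (1 - phi_1^2) = c_0 + phi_1 c_1, so
  gamma(0) = (c_0 + phi_1 c_1) / (1 - phi_1^2) = (1.89044 + (0.497)(-0.33)) / (1 - (0.497)^2) = 1.72643 / 0.752991 = 2.292763.
  gamma(1) = phi_1 gamma(0) + c_1 = (0.497)(2.292763) + (-0.33) = 0.809503.
Therefore gamma(1) = 0.8095 (to 4 decimal places).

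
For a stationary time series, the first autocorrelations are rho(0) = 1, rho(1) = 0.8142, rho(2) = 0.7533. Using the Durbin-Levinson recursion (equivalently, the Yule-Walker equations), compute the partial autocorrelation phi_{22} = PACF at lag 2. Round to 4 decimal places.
\phi_{22} = 0.2681

The PACF at lag k is phi_{kk}, the last component of the solution
to the Yule-Walker system G_k phi = r_k where
  (G_k)_{ij} = rho(|i - j|), (r_k)_i = rho(i), i,j = 1..k.
Equivalently, Durbin-Levinson gives phi_{kk} iteratively:
  phi_{11} = rho(1)
  phi_{kk} = [rho(k) - sum_{j=1..k-1} phi_{k-1,j} rho(k-j)]
            / [1 - sum_{j=1..k-1} phi_{k-1,j} rho(j)],
  phi_{k,j} = phi_{k-1,j} - phi_{kk} phi_{k-1,k-j},  j = 1..k-1.
Step k = 1:
  phi_11 = rho(1) = 0.8142.
Step k = 2:
  phi_22 = [rho(2) - phi_11 rho(1)] / [1 - phi_11 rho(1)] = [0.7533 - (0.8142)(0.8142)] / [1 - (0.8142)(0.8142)]
         = 0.09037836 / 0.33707836 = 0.2681.
Therefore phi_{22} = 0.2681.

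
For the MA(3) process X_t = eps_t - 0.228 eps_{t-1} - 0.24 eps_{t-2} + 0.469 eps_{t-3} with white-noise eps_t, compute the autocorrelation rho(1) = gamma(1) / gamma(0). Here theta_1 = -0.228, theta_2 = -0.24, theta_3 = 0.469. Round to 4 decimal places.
\rho(1) = -0.2150

For an MA(q) process with theta_0 = 1, the autocovariance is
  gamma(k) = sigma^2 * sum_{i=0..q-k} theta_i * theta_{i+k},
and rho(k) = gamma(k) / gamma(0). Sigma^2 cancels.
  numerator   = (1)*(-0.228) + (-0.228)*(-0.24) + (-0.24)*(0.469) = -0.28584.
  denominator = (1)^2 + (-0.228)^2 + (-0.24)^2 + (0.469)^2 = 1.329545.
  rho(1) = -0.28584 / 1.329545 = -0.2150.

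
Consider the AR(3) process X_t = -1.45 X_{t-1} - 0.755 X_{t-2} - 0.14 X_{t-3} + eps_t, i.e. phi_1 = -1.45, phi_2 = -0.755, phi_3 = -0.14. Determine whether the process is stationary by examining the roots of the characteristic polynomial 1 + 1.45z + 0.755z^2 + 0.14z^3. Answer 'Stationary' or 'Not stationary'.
\text{Stationary}

The AR(p) characteristic polynomial is P(z) = 1 + 1.45z + 0.755z^2 + 0.14z^3.
Stationarity requires all roots to lie outside the unit circle, i.e. |z| > 1 for every root.
Degree 3: look for a simple real root z0 first, then factor out (1 - z/z0) and solve the remaining quadratic.
Testing z0 = -2: P(-2) = 1 + (1.45)(-2) + (0.755)(-2)^2 + (0.14)(-2)^3
  = 1 + (-2.9) + (3.02) + (-1.12) = 0.  So z_0 = -2 is a root, |z_0| = 2.
Divide out the factor (1 + 0.5 z) = (1 - z/z0) (since 1/z0 = -0.5):
  P(z) = (1 + 0.5 z)(1 + (0.95) z + (0.28) z^2)
  [check: z-coef 0.95 - (-0.5) = 1.45; z^2-coef 0.28 - (-0.5)(0.95) = 0.755; z^3-coef -(-0.5)(0.28) = 0.14.]
Remaining roots from the quadratic factor 1 + (0.95) z + (0.28) z^2:
  Set 1 + (0.95) z + (0.28) z^2 = 0, i.e. a z^2 + b z + c = 0 with a = 0.28, b = 0.95, c = 1.
  Discriminant D = b^2 - 4ac = (0.95)^2 - 4*(0.28)*1 = 0.9025 - (1.12) = -0.2175.
  D < 0, so the roots are the complex-conjugate pair z = (-b +/- i sqrt(-D)) / (2a) = -1.6964 +/- 0.8328i.
  For a conjugate pair |z|^2 = z * conj(z) = (product of roots) = c/a = 1/(0.28) = 3.571429, so |z| = sqrt(3.571429) = 1.8898 for both roots.
Moduli of all roots: 2.0000, 1.8898, 1.8898.
All moduli strictly greater than 1? Yes.
Verdict: Stationary.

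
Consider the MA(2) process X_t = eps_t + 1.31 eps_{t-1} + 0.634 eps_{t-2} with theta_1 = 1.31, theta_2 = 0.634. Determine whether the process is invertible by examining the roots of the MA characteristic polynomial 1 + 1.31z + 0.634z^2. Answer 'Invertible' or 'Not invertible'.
\text{Invertible}

The MA(q) characteristic polynomial is P(z) = 1 + 1.31z + 0.634z^2.
Invertibility requires all roots to lie outside the unit circle, i.e. |z| > 1 for every root.
Set 1 + (1.31) z + (0.634) z^2 = 0, i.e. a z^2 + b z + c = 0 with a = 0.634, b = 1.31, c = 1.
Discriminant D = b^2 - 4ac = (1.31)^2 - 4*(0.634)*1 = 1.7161 - (2.536) = -0.8199.
D < 0, so the roots are the complex-conjugate pair z = (-b +/- i sqrt(-D)) / (2a) = -1.0331 +/- 0.7141i.
For a conjugate pair |z|^2 = z * conj(z) = (product of roots) = c/a = 1/(0.634) = 1.577287, so |z| = sqrt(1.577287) = 1.2559 for both roots.
Moduli of all roots: 1.2559, 1.2559.
All moduli strictly greater than 1? Yes.
Verdict: Invertible.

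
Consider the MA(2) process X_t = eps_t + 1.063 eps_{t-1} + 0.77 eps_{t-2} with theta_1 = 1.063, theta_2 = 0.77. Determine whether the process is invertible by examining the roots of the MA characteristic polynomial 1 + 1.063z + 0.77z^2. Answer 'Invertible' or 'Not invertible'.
\text{Invertible}

The MA(q) characteristic polynomial is P(z) = 1 + 1.063z + 0.77z^2.
Invertibility requires all roots to lie outside the unit circle, i.e. |z| > 1 for every root.
Set 1 + (1.063) z + (0.77) z^2 = 0, i.e. a z^2 + b z + c = 0 with a = 0.77, b = 1.063, c = 1.
Discriminant D = b^2 - 4ac = (1.063)^2 - 4*(0.77)*1 = 1.129969 - (3.08) = -1.950031.
D < 0, so the roots are the complex-conjugate pair z = (-b +/- i sqrt(-D)) / (2a) = -0.6903 +/- 0.9068i.
For a conjugate pair |z|^2 = z * conj(z) = (product of roots) = c/a = 1/(0.77) = 1.298701, so |z| = sqrt(1.298701) = 1.1396 for both roots.
Moduli of all roots: 1.1396, 1.1396.
All moduli strictly greater than 1? Yes.
Verdict: Invertible.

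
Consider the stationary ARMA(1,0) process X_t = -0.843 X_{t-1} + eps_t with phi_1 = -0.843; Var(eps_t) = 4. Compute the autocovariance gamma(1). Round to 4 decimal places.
\gamma(1) = -11.6537

Multiply the model equation by X_{t-k} and take expectations. With theta_0 = psi_0 = 1 and psi_j the MA(infinity) weights, this gives
  gamma(k) - sum_i phi_i gamma(k-i) = c_k,
  c_k = sigma^2 * sum_{j=k..q} theta_j psi_{j-k}   (c_k = 0 for k > q),
using gamma(-m) = gamma(m).
Pure AR (q = 0): c_0 = sigma^2 = 4, c_k = 0 for k >= 1.
Equations for k = 0 and k = 1 (AR order 1):
  gamma(0) = phi_1 gamma(1) + c_0
  gamma(1) = phi_1 gamma(0) + c_1
Substituting the second into the first: gamma(0) (1 - phi_1^2) = c_0 + phi_1 c_1, so
  gamma(0) = c_0 / (1 - phi_1^2) = 4 / (1 - (-0.843)^2) = 4 / 0.289351 = 13.824041.
  gamma(1) = phi_1 gamma(0) = (-0.843)(13.824041) = -11.653666.
Therefore gamma(1) = -11.6537 (to 4 decimal places).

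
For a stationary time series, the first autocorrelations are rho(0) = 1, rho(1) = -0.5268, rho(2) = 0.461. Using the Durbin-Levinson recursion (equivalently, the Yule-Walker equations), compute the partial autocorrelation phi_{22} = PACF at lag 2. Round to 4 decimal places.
\phi_{22} = 0.2540

The PACF at lag k is phi_{kk}, the last component of the solution
to the Yule-Walker system G_k phi = r_k where
  (G_k)_{ij} = rho(|i - j|), (r_k)_i = rho(i), i,j = 1..k.
Equivalently, Durbin-Levinson gives phi_{kk} iteratively:
  phi_{11} = rho(1)
  phi_{kk} = [rho(k) - sum_{j=1..k-1} phi_{k-1,j} rho(k-j)]
            / [1 - sum_{j=1..k-1} phi_{k-1,j} rho(j)],
  phi_{k,j} = phi_{k-1,j} - phi_{kk} phi_{k-1,k-j},  j = 1..k-1.
Step k = 1:
  phi_11 = rho(1) = -0.5268.
Step k = 2:
  phi_22 = [rho(2) - phi_11 rho(1)] / [1 - phi_11 rho(1)] = [0.461 - (-0.5268)(-0.5268)] / [1 - (-0.5268)(-0.5268)]
         = 0.18348176 / 0.72248176 = 0.254.
Therefore phi_{22} = 0.2540.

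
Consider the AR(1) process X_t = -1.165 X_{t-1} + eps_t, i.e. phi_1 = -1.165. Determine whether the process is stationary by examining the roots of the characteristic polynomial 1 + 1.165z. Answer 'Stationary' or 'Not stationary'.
\text{Not stationary}

The AR(p) characteristic polynomial is P(z) = 1 + 1.165z.
Stationarity requires all roots to lie outside the unit circle, i.e. |z| > 1 for every root.
This is linear in z: 1 + (1.165) z = 0  =>  z = -1/(1.165) = -0.858369,  |z| = 0.858369.
Moduli of all roots: 0.8584.
All moduli strictly greater than 1? No.
Verdict: Not stationary.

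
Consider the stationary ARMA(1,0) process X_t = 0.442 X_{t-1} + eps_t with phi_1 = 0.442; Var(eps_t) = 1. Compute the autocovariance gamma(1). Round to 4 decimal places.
\gamma(1) = 0.5493

Multiply the model equation by X_{t-k} and take expectations. With theta_0 = psi_0 = 1 and psi_j the MA(infinity) weights, this gives
  gamma(k) - sum_i phi_i gamma(k-i) = c_k,
  c_k = sigma^2 * sum_{j=k..q} theta_j psi_{j-k}   (c_k = 0 for k > q),
using gamma(-m) = gamma(m).
Pure AR (q = 0): c_0 = sigma^2 = 1, c_k = 0 for k >= 1.
Equations for k = 0 and k = 1 (AR order 1):
  gamma(0) = phi_1 gamma(1) + c_0
  gamma(1) = phi_1 gamma(0) + c_1
Substituting the second into the first: gamma(0) (1 - phi_1^2) = c_0 + phi_1 c_1, so
  gamma(0) = c_0 / (1 - phi_1^2) = 1 / (1 - (0.442)^2) = 1 / 0.804636 = 1.242798.
  gamma(1) = phi_1 gamma(0) = (0.442)(1.242798) = 0.549317.
Therefore gamma(1) = 0.5493 (to 4 decimal places).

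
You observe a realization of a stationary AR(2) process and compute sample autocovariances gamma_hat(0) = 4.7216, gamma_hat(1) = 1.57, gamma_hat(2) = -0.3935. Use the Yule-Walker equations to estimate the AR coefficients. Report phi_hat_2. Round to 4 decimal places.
\hat\phi_{2} = -0.2180

The Yule-Walker equations for an AR(p) process read, in matrix form,
  Gamma_p phi = r_p,   with   (Gamma_p)_{ij} = gamma(|i - j|),
                       (r_p)_i = gamma(i),   i,j = 1..p.
Substitute the sample gammas (Toeplitz matrix and right-hand side of size 2):
  Gamma_p = [[4.7216, 1.57], [1.57, 4.7216]]
  r_p     = [1.57, -0.3935]
Written out:
  4.7216 phi_1 + 1.57 phi_2 = 1.57
  1.57 phi_1 + 4.7216 phi_2 = -0.3935
Solve by Cramer's rule:
  det = gamma(0)^2 - gamma(1)^2 = (4.7216)^2 - (1.57)^2 = 22.29350656 - 2.4649 = 19.82860656
  phi_hat_1 = [gamma(1) gamma(0) - gamma(1) gamma(2)] / det = [(1.57)(4.7216) - (1.57)(-0.3935)] / 19.82860656 = 8.030707 / 19.82860656 = 0.405
  phi_hat_2 = [gamma(0) gamma(2) - gamma(1)^2] / det = [(4.7216)(-0.3935) - (1.57)^2] / 19.82860656 = -4.3228496 / 19.82860656 = -0.218
So phi_hat = [0.4050, -0.2180].
Therefore phi_hat_2 = -0.2180.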